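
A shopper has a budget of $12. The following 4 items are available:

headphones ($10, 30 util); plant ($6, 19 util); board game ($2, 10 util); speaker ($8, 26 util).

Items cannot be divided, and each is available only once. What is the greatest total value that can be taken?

Check high-value combinations within $12:
- headphones+board game: cost 10+2=12, value 30+10=40
- board game+speaker: cost 2+8=10, value 10+26=36
- headphones: cost 10, value 30
- plant+board game: cost 6+2=8, value 19+10=29
Best: 40 util.

40 util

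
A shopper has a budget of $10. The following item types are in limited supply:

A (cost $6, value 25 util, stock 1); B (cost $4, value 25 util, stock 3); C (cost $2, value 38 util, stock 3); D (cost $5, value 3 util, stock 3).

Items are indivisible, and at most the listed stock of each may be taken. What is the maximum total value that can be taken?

Top feasible selections:
- 1×B + 3×C: cost 10, value 139
- 3×C: cost 6, value 114
- 1×B + 2×C: cost 8, value 101
- 1×A + 2×C: cost 10, value 101
Best: 139 util.

139 util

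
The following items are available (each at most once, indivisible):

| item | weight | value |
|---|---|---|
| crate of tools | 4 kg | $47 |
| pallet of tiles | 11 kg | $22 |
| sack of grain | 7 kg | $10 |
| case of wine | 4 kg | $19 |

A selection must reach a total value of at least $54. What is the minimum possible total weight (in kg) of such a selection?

Subsets with value ≥ 54, sorted by total weight:
- crate of tools+case of wine: weight 8, value 66
- crate of tools+sack of grain: weight 11, value 57
- crate of tools+sack of grain+case of wine: weight 15, value 76
- crate of tools+pallet of tiles: weight 15, value 69
Minimum weight: 8 kg.

8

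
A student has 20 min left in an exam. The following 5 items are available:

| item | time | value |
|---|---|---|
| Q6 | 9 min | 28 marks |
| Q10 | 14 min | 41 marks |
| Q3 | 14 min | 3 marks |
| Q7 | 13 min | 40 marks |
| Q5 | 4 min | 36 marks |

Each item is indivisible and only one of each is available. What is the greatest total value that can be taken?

Check high-value combinations within 20 min:
- Q10+Q5: time 14+4=18, value 41+36=77
- Q7+Q5: time 13+4=17, value 40+36=76
- Q6+Q5: time 9+4=13, value 28+36=64
- Q10: time 14, value 41
- Q7: time 13, value 40
Best: 77 marks.

77 marks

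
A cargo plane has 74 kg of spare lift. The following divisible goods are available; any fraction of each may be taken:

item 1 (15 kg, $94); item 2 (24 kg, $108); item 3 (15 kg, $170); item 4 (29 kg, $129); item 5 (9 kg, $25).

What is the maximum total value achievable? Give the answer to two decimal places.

Take in order of value per unit:
- item 3 (170/15 per unit): all 15 → value 170, running total 170.00
- item 1 (94/15 per unit): all 15 → value 94, running total 264.00
- item 2 (108/24 per unit): all 24 → value 108, running total 372.00
- item 4 (129/29 per unit): 20 of 29 → value 20×129/29 = 88.9655, running total 460.97
Total 460.97.

460.97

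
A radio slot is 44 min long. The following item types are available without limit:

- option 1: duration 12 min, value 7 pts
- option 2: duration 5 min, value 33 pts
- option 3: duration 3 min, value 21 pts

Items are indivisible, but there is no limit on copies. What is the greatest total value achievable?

306 pts

Best value-per-unit is option 3 at 21/3; filling with it alone gives 14×21 = 294.
Optimal mix: 1×option 2 + 13×option 3 → duration 44, value 306.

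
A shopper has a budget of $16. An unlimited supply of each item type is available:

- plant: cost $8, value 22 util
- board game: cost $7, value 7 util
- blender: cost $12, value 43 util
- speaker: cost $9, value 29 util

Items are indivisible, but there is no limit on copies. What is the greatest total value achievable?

44 util

Best value-per-unit is blender at 43/12; filling with it alone gives 1×43 = 43.
Optimal mix: 2×plant → cost 16, value 44.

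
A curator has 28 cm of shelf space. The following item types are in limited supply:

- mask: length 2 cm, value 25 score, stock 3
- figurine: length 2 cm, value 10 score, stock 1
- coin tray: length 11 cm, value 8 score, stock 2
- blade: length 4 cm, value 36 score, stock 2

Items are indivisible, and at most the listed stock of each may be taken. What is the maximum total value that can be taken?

165 score

Top feasible selections:
- 3×mask + 1×figurine + 1×coin tray + 2×blade: length 27, value 165
- 3×mask + 1×figurine + 2×blade: length 16, value 157
- 3×mask + 1×coin tray + 2×blade: length 25, value 155
- 3×mask + 2×blade: length 14, value 147
Best: 165 score.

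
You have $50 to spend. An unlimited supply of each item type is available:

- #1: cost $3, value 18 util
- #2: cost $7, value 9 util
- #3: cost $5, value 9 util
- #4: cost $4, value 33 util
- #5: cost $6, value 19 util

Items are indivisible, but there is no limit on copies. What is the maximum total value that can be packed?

Best value-per-unit is #4 at 33/4; filling with it alone gives 12×33 = 396.
Optimal mix: 2×#1 + 11×#4 → cost 50, value 399.

399 util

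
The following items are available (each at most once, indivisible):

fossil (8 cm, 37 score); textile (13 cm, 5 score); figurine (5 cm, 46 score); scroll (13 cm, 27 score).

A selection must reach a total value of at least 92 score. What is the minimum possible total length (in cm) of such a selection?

Subsets with value ≥ 92, sorted by total length:
- fossil+figurine+scroll: length 26, value 110
- fossil+textile+figurine+scroll: length 39, value 115
Minimum length: 26 cm.

26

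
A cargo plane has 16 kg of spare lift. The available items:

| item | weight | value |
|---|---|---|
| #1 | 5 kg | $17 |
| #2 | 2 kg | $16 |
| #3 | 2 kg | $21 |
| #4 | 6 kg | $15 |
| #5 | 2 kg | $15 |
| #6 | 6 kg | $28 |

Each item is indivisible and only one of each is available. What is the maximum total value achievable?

$82

Check high-value combinations within 16 kg:
- #1+#2+#3+#6: weight 5+2+2+6=15, value 17+16+21+28=82
- #1+#3+#5+#6: weight 5+2+2+6=15, value 17+21+15+28=81
- #2+#3+#5+#6: weight 2+2+2+6=12, value 16+21+15+28=80
Best: $82.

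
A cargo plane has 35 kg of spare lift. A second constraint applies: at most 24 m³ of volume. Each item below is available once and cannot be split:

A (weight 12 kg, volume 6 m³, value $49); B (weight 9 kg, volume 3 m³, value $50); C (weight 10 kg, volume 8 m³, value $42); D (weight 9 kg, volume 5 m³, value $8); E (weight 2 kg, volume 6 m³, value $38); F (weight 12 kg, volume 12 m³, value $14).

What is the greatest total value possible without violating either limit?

$179

Feasible sets respecting both limits:
- A+B+C+E: weight 33, volume 23, value 179
- A+B+D+E: weight 32, volume 20, value 145
- A+B+C: weight 31, volume 17, value 141
- B+C+D+E: weight 30, volume 22, value 138
Best: $179.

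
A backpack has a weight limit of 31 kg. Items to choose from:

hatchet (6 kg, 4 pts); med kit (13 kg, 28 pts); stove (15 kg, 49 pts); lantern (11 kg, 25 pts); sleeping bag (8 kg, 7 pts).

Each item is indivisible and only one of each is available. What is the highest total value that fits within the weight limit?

Check high-value combinations within 31 kg:
- med kit+stove: weight 13+15=28, value 28+49=77
- stove+lantern: weight 15+11=26, value 49+25=74
- hatchet+stove+sleeping bag: weight 6+15+8=29, value 4+49+7=60
- hatchet+med kit+lantern: weight 6+13+11=30, value 4+28+25=57
Best: 77 pts.

77 pts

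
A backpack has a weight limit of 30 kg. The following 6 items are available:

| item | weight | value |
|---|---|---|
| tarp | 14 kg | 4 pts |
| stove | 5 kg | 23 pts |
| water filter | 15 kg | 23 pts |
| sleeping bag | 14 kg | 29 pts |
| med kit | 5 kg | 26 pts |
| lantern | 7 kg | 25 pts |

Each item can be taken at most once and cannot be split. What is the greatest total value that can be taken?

80 pts

This is a 0/1 knapsack; check combinations near the capacity.
- sleeping bag+med kit+lantern: weight 14+5+7=26, value 29+26+25=80
- stove+sleeping bag+med kit: weight 5+14+5=24, value 23+29+26=78
- stove+sleeping bag+lantern: weight 5+14+7=26, value 23+29+25=77
- stove+med kit+lantern: weight 5+5+7=17, value 23+26+25=74
Best: 80 pts.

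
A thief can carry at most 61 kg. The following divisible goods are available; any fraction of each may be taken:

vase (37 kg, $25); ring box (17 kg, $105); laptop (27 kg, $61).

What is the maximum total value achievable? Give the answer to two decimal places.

177.49

Take in order of value per unit:
- ring box (105/17 per unit): all 17 → value 105, running total 105.00
- laptop (61/27 per unit): all 27 → value 61, running total 166.00
- vase (25/37 per unit): 17 of 37 → value 17×25/37 = 11.4865, running total 177.49
Total 177.49.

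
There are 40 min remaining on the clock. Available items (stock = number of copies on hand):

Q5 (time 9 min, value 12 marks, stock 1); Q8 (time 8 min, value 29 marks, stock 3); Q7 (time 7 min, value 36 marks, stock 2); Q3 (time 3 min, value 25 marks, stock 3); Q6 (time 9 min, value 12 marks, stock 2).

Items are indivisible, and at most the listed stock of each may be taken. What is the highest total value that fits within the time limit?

205 marks

Best selections within time 40 and stock limits:
- 2×Q8 + 2×Q7 + 3×Q3: time 39, value 205
- 3×Q8 + 1×Q7 + 3×Q3: time 40, value 198
Best: 205 marks.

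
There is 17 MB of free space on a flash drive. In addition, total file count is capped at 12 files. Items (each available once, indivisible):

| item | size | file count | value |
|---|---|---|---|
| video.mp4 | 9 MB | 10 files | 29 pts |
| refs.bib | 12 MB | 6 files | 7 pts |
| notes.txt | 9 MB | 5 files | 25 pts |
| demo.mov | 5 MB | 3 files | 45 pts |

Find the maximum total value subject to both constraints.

Feasible sets respecting both limits:
- notes.txt+demo.mov: size 14, file count 8, value 70
- refs.bib+demo.mov: size 17, file count 9, value 52
- demo.mov: size 5, file count 3, value 45
- video.mp4: size 9, file count 10, value 29
Best: 70 pts.

70 pts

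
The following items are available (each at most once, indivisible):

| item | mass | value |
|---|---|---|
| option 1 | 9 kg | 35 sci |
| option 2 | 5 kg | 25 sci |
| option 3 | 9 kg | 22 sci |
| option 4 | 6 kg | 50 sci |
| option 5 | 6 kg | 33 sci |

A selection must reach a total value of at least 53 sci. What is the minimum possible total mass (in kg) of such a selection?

Subsets with value ≥ 53, sorted by total mass:
- option 2+option 4: mass 11, value 75
- option 2+option 5: mass 11, value 58
Minimum mass: 11 kg.

11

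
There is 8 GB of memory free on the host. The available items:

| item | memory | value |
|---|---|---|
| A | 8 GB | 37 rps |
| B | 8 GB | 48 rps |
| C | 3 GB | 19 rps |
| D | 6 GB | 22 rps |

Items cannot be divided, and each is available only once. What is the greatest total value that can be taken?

48 rps

Check high-value combinations within 8 GB:
- B: memory 8, value 48
- A: memory 8, value 37
- D: memory 6, value 22
- C: memory 3, value 19
Best: 48 rps.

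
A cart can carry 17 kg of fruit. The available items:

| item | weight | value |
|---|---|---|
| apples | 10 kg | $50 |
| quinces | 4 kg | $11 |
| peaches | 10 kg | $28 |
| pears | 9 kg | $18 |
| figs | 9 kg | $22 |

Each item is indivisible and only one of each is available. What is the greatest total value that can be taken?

$61

This is a 0/1 knapsack; check combinations near the capacity.
- apples+quinces: weight 10+4=14, value 50+11=61
- apples: weight 10, value 50
- quinces+peaches: weight 4+10=14, value 11+28=39
Best: $61.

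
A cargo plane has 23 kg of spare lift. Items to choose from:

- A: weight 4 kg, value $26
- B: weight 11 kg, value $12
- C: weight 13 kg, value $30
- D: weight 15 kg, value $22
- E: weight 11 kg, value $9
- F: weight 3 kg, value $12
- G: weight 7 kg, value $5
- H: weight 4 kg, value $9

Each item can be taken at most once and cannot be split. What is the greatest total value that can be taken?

This is a 0/1 knapsack; check combinations near the capacity.
- A+C+F: weight 4+13+3=20, value 26+30+12=68
- A+C+H: weight 4+13+4=21, value 26+30+9=65
- A+D+F: weight 4+15+3=22, value 26+22+12=60
- A+B+F+H: weight 4+11+3+4=22, value 26+12+12+9=59
Best: $68.

$68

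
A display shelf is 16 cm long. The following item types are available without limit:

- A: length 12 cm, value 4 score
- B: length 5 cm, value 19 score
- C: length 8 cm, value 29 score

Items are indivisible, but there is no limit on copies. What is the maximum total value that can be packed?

58 score

Best value-per-unit is B at 19/5; filling with it alone gives 3×19 = 57.
Optimal mix: 2×C → length 16, value 58.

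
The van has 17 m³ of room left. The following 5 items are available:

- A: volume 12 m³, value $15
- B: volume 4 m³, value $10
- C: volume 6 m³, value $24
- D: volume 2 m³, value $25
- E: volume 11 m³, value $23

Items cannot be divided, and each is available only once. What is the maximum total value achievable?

Check high-value combinations within 17 m³:
- B+C+D: volume 4+6+2=12, value 10+24+25=59
- B+D+E: volume 4+2+11=17, value 10+25+23=58
- C+D: volume 6+2=8, value 24+25=49
- D+E: volume 2+11=13, value 25+23=48
- C+E: volume 6+11=17, value 24+23=47
Best: $59.

$59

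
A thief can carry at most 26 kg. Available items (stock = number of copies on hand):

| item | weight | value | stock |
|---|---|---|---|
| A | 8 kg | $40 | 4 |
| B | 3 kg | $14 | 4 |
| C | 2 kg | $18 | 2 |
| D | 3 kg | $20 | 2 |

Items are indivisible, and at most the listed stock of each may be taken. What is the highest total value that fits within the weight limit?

Top feasible selections:
- 2×A + 2×C + 2×D: weight 26, value 156
- 2×A + 1×B + 2×C + 1×D: weight 26, value 150
Best: $156.

$156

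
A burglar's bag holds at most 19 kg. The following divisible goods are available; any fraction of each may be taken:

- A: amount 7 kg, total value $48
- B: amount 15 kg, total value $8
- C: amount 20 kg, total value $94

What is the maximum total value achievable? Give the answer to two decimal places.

Take in order of value per unit:
- A (48/7 per unit): all 7 → value 48, running total 48.00
- C (94/20 per unit): 12 of 20 → value 12×94/20 = 56.4000, running total 104.40
Total 104.40.

104.40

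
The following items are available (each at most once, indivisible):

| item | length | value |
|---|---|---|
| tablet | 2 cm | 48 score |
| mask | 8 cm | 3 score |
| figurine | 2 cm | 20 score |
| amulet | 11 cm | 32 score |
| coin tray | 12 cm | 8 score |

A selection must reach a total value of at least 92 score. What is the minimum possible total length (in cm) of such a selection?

15

Subsets with value ≥ 92, sorted by total length:
- tablet+figurine+amulet: length 15, value 100
- tablet+mask+figurine+amulet: length 23, value 103
- tablet+figurine+amulet+coin tray: length 27, value 108
Minimum length: 15 cm.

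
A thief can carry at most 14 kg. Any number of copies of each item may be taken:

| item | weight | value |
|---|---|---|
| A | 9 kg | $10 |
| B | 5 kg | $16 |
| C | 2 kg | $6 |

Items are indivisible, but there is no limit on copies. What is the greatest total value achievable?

$44

Best value-per-unit is B at 16/5; filling with it alone gives 2×16 = 32.
Optimal mix: 2×B + 2×C → weight 14, value 44.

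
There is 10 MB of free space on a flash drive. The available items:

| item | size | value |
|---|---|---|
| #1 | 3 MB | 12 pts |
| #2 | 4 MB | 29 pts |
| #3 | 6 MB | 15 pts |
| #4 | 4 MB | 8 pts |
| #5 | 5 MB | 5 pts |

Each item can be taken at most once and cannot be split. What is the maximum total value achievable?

44 pts

This is a 0/1 knapsack; check combinations near the capacity.
- #2+#3: size 4+6=10, value 29+15=44
- #1+#2: size 3+4=7, value 12+29=41
- #2+#4: size 4+4=8, value 29+8=37
Best: 44 pts.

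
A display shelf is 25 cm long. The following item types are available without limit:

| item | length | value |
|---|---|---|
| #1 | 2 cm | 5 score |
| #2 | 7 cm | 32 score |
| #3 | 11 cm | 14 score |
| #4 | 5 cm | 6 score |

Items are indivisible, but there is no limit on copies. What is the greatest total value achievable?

Best value-per-unit is #2 at 32/7; filling with it alone gives 3×32 = 96.
Optimal mix: 2×#1 + 3×#2 → length 25, value 106.

106 score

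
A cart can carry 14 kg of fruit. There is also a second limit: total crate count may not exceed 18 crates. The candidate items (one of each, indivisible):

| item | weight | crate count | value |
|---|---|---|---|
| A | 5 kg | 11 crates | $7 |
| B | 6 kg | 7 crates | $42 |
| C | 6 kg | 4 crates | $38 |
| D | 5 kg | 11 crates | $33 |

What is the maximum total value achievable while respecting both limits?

Feasible sets respecting both limits:
- B+C: weight 12, crate count 11, value 80
- B+D: weight 11, crate count 18, value 75
- C+D: weight 11, crate count 15, value 71
Best: $80.

$80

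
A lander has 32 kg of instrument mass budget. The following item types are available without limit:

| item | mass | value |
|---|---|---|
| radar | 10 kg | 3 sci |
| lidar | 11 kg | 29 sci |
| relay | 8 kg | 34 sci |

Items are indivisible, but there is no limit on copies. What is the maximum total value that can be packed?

Best value-per-unit is relay at 34/8, and filling with it alone uses mass 4×8=32. No mix of the others beats 4×34 = 136.

136 sci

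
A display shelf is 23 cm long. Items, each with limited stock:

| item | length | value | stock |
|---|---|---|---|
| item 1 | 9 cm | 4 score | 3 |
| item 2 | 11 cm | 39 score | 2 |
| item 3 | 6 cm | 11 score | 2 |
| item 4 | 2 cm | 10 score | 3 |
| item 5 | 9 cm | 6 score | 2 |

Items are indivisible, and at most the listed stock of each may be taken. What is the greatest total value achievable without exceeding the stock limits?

80 score

Top feasible selections:
- 1×item 2 + 1×item 3 + 3×item 4: length 23, value 80
- 2×item 2: length 22, value 78
- 1×item 2 + 1×item 3 + 2×item 4: length 21, value 70
Best: 80 score.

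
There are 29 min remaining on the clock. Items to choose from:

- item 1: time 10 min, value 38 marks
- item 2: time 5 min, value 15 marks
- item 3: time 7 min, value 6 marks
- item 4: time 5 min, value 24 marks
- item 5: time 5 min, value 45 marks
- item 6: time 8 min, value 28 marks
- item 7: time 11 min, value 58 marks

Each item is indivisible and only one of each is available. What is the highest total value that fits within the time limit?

155 marks

Check high-value combinations within 29 min:
- item 4+item 5+item 6+item 7: time 5+5+8+11=29, value 24+45+28+58=155
- item 2+item 5+item 6+item 7: time 5+5+8+11=29, value 15+45+28+58=146
- item 2+item 4+item 5+item 7: time 5+5+5+11=26, value 15+24+45+58=142
- item 1+item 5+item 7: time 10+5+11=26, value 38+45+58=141
- item 1+item 4+item 5+item 6: time 10+5+5+8=28, value 38+24+45+28=135
Best: 155 marks.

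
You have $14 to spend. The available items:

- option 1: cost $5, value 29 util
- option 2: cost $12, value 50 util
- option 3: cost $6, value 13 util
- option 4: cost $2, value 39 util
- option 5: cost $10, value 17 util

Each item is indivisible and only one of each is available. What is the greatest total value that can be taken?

Check high-value combinations within $14:
- option 2+option 4: cost 12+2=14, value 50+39=89
- option 1+option 3+option 4: cost 5+6+2=13, value 29+13+39=81
- option 1+option 4: cost 5+2=7, value 29+39=68
- option 4+option 5: cost 2+10=12, value 39+17=56
Best: 89 util.

89 util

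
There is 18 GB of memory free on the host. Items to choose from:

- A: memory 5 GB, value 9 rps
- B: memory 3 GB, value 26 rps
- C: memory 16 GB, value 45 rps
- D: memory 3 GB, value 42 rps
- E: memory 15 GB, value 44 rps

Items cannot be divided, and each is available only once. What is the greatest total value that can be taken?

Check high-value combinations within 18 GB:
- D+E: memory 3+15=18, value 42+44=86
- A+B+D: memory 5+3+3=11, value 9+26+42=77
- B+E: memory 3+15=18, value 26+44=70
Best: 86 rps.

86 rps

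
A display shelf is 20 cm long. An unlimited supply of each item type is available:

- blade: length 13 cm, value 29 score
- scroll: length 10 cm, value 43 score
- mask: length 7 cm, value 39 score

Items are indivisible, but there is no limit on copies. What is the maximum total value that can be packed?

Best value-per-unit is mask at 39/7; filling with it alone gives 2×39 = 78.
Optimal mix: 2×scroll → length 20, value 86.

86 score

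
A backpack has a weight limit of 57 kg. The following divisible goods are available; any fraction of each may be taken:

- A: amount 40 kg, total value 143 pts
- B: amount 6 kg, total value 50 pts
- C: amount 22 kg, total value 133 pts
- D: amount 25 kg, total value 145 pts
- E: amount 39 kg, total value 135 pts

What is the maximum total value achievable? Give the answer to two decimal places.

342.30

Take in order of value per unit:
- B (50/6 per unit): all 6 → value 50, running total 50.00
- C (133/22 per unit): all 22 → value 133, running total 183.00
- D (145/25 per unit): all 25 → value 145, running total 328.00
- A (143/40 per unit): 4 of 40 → value 4×143/40 = 14.3000, running total 342.30
Total 342.30.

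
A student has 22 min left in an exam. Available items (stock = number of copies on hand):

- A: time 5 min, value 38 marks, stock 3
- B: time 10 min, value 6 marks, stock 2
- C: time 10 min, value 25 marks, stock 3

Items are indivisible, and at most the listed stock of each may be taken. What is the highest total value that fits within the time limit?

114 marks

Best selections within time 22 and stock limits:
- 3×A: time 15, value 114
- 2×A + 1×C: time 20, value 101
- 2×A + 1×B: time 20, value 82
Best: 114 marks.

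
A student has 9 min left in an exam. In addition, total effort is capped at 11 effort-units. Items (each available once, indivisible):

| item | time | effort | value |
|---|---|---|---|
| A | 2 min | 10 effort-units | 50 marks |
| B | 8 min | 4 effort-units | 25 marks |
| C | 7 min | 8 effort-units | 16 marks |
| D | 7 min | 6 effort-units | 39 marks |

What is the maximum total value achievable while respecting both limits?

50 marks

Feasible sets respecting both limits:
- A: time 2, effort 10, value 50
- D: time 7, effort 6, value 39
- B: time 8, effort 4, value 25
Best: 50 marks.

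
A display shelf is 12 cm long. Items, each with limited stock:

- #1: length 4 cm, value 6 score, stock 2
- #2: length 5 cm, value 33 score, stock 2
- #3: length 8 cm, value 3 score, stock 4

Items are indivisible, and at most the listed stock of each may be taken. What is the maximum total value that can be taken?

Top feasible selections:
- 2×#2: length 10, value 66
- 1×#1 + 1×#2: length 9, value 39
Best: 66 score.

66 score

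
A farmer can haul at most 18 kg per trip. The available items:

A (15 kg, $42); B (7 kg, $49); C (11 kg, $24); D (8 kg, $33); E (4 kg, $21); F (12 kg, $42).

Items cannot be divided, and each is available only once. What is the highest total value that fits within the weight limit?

Check high-value combinations within 18 kg:
- B+D: weight 7+8=15, value 49+33=82
- B+C: weight 7+11=18, value 49+24=73
- B+E: weight 7+4=11, value 49+21=70
- E+F: weight 4+12=16, value 21+42=63
Best: $82.

$82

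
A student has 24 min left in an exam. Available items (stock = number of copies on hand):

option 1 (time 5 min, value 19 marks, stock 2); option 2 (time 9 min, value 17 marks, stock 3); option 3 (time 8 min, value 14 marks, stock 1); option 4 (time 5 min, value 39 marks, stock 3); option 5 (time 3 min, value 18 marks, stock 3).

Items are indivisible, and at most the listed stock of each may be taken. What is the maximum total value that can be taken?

Best selections within time 24 and stock limits:
- 3×option 4 + 3×option 5: time 24, value 171
- 1×option 1 + 3×option 4 + 1×option 5: time 23, value 154
- 3×option 4 + 2×option 5: time 21, value 153
- 1×option 1 + 2×option 4 + 3×option 5: time 24, value 151
Best: 171 marks.

171 marks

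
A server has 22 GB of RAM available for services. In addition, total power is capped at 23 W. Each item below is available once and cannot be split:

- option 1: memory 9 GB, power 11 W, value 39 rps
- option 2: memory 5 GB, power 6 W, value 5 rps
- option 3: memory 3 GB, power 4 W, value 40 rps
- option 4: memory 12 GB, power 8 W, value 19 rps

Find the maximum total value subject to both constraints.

84 rps

Feasible sets respecting both limits:
- option 1+option 2+option 3: memory 17, power 21, value 84
- option 1+option 3: memory 12, power 15, value 79
- option 2+option 3+option 4: memory 20, power 18, value 64
Best: 84 rps.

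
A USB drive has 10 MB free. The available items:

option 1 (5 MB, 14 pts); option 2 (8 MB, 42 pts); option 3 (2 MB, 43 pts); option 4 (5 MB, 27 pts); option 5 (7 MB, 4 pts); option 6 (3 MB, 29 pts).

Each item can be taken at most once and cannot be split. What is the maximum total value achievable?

This is a 0/1 knapsack; check combinations near the capacity.
- option 3+option 4+option 6: size 2+5+3=10, value 43+27+29=99
- option 1+option 3+option 6: size 5+2+3=10, value 14+43+29=86
- option 2+option 3: size 8+2=10, value 42+43=85
Best: 99 pts.

99 pts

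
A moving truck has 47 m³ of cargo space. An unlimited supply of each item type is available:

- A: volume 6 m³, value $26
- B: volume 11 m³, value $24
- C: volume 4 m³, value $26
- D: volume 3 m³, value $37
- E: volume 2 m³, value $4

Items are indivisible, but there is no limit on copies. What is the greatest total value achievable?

$559

Best value-per-unit is D at 37/3; filling with it alone gives 15×37 = 555.
Optimal mix: 15×D + 1×E → volume 47, value 559.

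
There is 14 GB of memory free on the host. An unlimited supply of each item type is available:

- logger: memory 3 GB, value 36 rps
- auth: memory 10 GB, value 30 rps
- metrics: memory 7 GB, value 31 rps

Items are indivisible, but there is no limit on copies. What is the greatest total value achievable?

Best value-per-unit is logger at 36/3, and filling with it alone uses memory 4×3=12. No mix of the others beats 4×36 = 144.

144 rps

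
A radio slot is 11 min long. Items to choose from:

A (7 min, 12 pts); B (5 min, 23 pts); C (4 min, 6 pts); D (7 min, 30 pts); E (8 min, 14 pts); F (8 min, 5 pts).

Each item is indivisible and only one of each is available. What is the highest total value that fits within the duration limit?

This is a 0/1 knapsack; check combinations near the capacity.
- C+D: duration 4+7=11, value 6+30=36
- D: duration 7, value 30
- B+C: duration 5+4=9, value 23+6=29
- B: duration 5, value 23
- A+C: duration 7+4=11, value 12+6=18
Best: 36 pts.

36 pts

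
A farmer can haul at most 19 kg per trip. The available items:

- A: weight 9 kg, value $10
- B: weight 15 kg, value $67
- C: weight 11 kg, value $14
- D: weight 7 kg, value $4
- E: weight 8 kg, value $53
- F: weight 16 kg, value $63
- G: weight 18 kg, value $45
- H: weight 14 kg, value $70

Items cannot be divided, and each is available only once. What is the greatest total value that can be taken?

Check high-value combinations within 19 kg:
- H: weight 14, value 70
- B: weight 15, value 67
- C+E: weight 11+8=19, value 14+53=67
- F: weight 16, value 63
- A+E: weight 9+8=17, value 10+53=63
Best: $70.

$70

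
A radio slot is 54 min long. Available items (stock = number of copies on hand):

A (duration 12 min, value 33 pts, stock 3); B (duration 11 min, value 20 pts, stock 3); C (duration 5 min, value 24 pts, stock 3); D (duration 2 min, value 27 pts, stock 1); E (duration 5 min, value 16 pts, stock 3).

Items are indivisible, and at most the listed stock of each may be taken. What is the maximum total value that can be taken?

Best selections within duration 54 and stock limits:
- 3×A + 3×C + 1×D: duration 53, value 198
- 2×A + 3×C + 1×D + 2×E: duration 51, value 197
- 3×A + 2×C + 1×D + 1×E: duration 53, value 190
Best: 198 pts.

198 pts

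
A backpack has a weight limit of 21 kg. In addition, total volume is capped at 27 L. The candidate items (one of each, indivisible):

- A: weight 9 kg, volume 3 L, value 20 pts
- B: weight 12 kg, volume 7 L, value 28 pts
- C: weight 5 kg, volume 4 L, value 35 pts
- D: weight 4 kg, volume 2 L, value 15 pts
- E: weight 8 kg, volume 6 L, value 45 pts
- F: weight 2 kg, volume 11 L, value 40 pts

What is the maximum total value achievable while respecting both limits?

135 pts

Feasible sets respecting both limits:
- C+D+E+F: weight 19, volume 23, value 135
- C+E+F: weight 15, volume 21, value 120
- A+C+D+F: weight 20, volume 20, value 110
Best: 135 pts.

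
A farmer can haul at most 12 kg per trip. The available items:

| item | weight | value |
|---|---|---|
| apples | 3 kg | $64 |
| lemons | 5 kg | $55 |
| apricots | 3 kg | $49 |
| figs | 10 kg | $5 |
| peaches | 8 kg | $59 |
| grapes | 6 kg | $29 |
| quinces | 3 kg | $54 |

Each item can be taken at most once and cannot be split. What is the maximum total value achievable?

$173

This is a 0/1 knapsack; check combinations near the capacity.
- apples+lemons+quinces: weight 3+5+3=11, value 64+55+54=173
- apples+lemons+apricots: weight 3+5+3=11, value 64+55+49=168
- apples+apricots+quinces: weight 3+3+3=9, value 64+49+54=167
- lemons+apricots+quinces: weight 5+3+3=11, value 55+49+54=158
Best: $173.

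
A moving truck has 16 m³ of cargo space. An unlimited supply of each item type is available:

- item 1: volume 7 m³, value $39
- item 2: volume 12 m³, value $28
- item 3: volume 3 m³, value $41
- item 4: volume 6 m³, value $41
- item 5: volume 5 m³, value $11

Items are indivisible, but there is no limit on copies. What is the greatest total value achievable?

$205

Best value-per-unit is item 3 at 41/3, and filling with it alone uses volume 5×3=15. No mix of the others beats 5×41 = 205.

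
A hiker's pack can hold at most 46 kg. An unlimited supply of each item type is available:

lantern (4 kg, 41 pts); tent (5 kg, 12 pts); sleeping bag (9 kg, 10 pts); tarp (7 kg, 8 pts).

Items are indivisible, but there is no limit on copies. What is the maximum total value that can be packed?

451 pts

Best value-per-unit is lantern at 41/4, and filling with it alone uses weight 11×4=44. No mix of the others beats 11×41 = 451.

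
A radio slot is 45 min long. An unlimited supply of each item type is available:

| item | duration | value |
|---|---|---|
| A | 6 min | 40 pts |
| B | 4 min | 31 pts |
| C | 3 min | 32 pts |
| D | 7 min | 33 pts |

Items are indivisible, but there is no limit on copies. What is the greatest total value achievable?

Best value-per-unit is C at 32/3, and filling with it alone uses duration 15×3=45. No mix of the others beats 15×32 = 480.

480 pts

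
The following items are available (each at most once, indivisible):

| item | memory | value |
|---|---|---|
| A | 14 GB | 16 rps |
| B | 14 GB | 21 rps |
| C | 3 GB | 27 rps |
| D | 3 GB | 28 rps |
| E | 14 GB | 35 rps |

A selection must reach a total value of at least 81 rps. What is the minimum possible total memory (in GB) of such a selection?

Subsets with value ≥ 81, sorted by total memory:
- C+D+E: memory 20, value 90
- B+D+E: memory 31, value 84
Minimum memory: 20 GB.

20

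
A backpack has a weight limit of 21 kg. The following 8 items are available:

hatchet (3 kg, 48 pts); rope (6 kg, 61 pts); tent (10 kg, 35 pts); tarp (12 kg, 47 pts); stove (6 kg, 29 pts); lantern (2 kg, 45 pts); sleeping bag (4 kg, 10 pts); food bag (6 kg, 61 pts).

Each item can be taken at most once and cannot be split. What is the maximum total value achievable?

225 pts

This is a 0/1 knapsack; check combinations near the capacity.
- hatchet+rope+lantern+sleeping bag+food bag: weight 3+6+2+4+6=21, value 48+61+45+10+61=225
- hatchet+rope+lantern+food bag: weight 3+6+2+6=17, value 48+61+45+61=215
- hatchet+rope+stove+food bag: weight 3+6+6+6=21, value 48+61+29+61=199
- rope+stove+lantern+food bag: weight 6+6+2+6=20, value 61+29+45+61=196
Best: 225 pts.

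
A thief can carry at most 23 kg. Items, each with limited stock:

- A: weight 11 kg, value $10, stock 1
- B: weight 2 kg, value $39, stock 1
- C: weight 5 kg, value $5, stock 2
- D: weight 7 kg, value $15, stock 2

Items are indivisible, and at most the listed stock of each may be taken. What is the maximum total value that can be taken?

Best selections within weight 23 and stock limits:
- 1×B + 1×C + 2×D: weight 21, value 74
- 1×B + 2×D: weight 16, value 69
- 1×B + 2×C + 1×D: weight 19, value 64
Best: $74.

$74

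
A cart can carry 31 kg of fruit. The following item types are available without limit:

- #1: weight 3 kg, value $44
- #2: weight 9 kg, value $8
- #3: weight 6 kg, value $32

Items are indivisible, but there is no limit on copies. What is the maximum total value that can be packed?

Best value-per-unit is #1 at 44/3, and filling with it alone uses weight 10×3=30. No mix of the others beats 10×44 = 440.

$440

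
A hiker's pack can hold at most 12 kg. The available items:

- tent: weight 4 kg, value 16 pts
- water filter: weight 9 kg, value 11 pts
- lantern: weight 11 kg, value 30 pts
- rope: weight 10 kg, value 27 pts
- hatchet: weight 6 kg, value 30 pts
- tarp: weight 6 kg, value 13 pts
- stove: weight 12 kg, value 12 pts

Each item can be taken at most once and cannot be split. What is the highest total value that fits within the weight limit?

This is a 0/1 knapsack; check combinations near the capacity.
- tent+hatchet: weight 4+6=10, value 16+30=46
- hatchet+tarp: weight 6+6=12, value 30+13=43
- hatchet: weight 6, value 30
- lantern: weight 11, value 30
Best: 46 pts.

46 pts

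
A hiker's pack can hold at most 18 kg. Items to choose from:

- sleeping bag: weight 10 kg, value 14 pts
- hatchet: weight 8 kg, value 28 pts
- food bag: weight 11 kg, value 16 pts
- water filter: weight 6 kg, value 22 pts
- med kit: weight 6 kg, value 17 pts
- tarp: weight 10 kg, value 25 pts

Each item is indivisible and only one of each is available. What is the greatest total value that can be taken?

53 pts

Check high-value combinations within 18 kg:
- hatchet+tarp: weight 8+10=18, value 28+25=53
- hatchet+water filter: weight 8+6=14, value 28+22=50
- water filter+tarp: weight 6+10=16, value 22+25=47
- hatchet+med kit: weight 8+6=14, value 28+17=45
Best: 53 pts.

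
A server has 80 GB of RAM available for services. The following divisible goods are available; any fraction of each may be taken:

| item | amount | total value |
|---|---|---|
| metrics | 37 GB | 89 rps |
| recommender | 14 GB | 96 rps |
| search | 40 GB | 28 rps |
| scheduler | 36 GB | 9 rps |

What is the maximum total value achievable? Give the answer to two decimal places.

205.30

Take in order of value per unit:
- recommender (96/14 per unit): all 14 → value 96, running total 96.00
- metrics (89/37 per unit): all 37 → value 89, running total 185.00
- search (28/40 per unit): 29 of 40 → value 29×28/40 = 20.3000, running total 205.30
Total 205.30.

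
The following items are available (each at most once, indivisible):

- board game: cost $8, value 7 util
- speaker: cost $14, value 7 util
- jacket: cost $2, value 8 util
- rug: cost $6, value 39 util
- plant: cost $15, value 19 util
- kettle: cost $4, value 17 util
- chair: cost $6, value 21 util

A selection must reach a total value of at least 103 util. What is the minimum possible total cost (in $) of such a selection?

Subsets with value ≥ 103, sorted by total cost:
- jacket+rug+plant+kettle+chair: cost 33, value 104
- board game+rug+plant+kettle+chair: cost 39, value 103
Minimum cost: 33 $.

33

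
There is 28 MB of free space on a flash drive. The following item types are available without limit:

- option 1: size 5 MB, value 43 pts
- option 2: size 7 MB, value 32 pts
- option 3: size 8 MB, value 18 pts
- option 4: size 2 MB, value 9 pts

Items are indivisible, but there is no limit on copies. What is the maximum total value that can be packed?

224 pts

Best value-per-unit is option 1 at 43/5; filling with it alone gives 5×43 = 215.
Optimal mix: 5×option 1 + 1×option 4 → size 27, value 224.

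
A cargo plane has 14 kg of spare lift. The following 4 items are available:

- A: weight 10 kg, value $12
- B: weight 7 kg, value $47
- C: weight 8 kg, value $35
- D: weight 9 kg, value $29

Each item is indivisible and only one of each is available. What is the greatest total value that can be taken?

$47

Check high-value combinations within 14 kg:
- B: weight 7, value 47
- C: weight 8, value 35
- D: weight 9, value 29
- A: weight 10, value 12
Best: $47.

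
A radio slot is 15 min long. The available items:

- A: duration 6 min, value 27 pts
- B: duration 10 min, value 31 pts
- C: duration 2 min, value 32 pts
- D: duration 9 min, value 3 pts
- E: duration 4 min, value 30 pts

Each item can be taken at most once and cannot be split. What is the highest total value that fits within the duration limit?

This is a 0/1 knapsack; check combinations near the capacity.
- A+C+E: duration 6+2+4=12, value 27+32+30=89
- C+D+E: duration 2+9+4=15, value 32+3+30=65
- B+C: duration 10+2=12, value 31+32=63
Best: 89 pts.

89 pts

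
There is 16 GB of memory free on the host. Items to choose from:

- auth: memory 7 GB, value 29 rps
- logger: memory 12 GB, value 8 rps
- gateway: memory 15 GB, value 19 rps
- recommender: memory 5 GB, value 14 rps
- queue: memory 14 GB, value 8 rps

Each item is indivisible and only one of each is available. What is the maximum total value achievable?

43 rps

Check high-value combinations within 16 GB:
- auth+recommender: memory 7+5=12, value 29+14=43
- auth: memory 7, value 29
- gateway: memory 15, value 19
Best: 43 rps.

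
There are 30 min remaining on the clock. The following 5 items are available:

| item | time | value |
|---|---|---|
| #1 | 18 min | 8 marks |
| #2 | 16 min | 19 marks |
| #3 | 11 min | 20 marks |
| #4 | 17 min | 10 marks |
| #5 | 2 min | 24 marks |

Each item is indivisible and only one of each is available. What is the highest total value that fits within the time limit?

63 marks

Check high-value combinations within 30 min:
- #2+#3+#5: time 16+11+2=29, value 19+20+24=63
- #3+#4+#5: time 11+17+2=30, value 20+10+24=54
- #3+#5: time 11+2=13, value 20+24=44
Best: 63 marks.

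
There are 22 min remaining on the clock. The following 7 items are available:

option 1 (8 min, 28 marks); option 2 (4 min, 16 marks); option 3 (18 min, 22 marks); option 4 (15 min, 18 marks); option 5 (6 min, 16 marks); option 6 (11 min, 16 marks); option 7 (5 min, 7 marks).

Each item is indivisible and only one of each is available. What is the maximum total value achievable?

Check high-value combinations within 22 min:
- option 1+option 2+option 5: time 8+4+6=18, value 28+16+16=60
- option 1+option 2+option 7: time 8+4+5=17, value 28+16+7=51
- option 1+option 5+option 7: time 8+6+5=19, value 28+16+7=51
- option 2+option 5+option 6: time 4+6+11=21, value 16+16+16=48
- option 1+option 2: time 8+4=12, value 28+16=44
Best: 60 marks.

60 marks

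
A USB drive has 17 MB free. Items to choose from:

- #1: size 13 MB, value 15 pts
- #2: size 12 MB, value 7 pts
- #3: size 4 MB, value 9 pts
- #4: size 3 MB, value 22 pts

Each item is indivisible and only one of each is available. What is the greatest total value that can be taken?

37 pts

Check high-value combinations within 17 MB:
- #1+#4: size 13+3=16, value 15+22=37
- #3+#4: size 4+3=7, value 9+22=31
- #2+#4: size 12+3=15, value 7+22=29
- #1+#3: size 13+4=17, value 15+9=24
Best: 37 pts.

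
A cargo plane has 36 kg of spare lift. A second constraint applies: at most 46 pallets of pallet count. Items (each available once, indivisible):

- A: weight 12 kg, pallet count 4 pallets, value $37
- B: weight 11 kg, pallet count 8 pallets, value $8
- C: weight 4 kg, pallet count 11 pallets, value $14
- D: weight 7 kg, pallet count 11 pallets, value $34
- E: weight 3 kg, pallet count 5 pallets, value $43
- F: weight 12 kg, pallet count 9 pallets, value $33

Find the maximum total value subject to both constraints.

$147

Feasible sets respecting both limits:
- A+D+E+F: weight 34, pallet count 29, value 147
- A+C+D+E: weight 26, pallet count 31, value 128
- A+C+E+F: weight 31, pallet count 29, value 127
Best: $147.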